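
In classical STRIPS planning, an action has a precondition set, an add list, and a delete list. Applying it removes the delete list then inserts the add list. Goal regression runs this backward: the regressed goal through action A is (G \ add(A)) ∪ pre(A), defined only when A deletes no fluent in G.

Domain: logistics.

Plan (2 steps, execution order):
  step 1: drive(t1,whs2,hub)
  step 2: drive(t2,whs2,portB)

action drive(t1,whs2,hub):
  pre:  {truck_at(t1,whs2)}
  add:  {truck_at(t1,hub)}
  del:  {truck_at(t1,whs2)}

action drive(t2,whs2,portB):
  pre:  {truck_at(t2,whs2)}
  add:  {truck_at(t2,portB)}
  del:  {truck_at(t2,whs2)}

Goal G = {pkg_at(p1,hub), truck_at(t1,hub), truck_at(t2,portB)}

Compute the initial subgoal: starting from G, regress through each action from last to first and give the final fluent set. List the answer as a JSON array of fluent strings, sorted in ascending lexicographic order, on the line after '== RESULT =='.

Regress step by step:
  through step 2 (drive(t2,whs2,portB)): drop {truck_at(t2,portB)}, keep {pkg_at(p1,hub), truck_at(t1,hub)}, require {truck_at(t2,whs2)}
    → {pkg_at(p1,hub), truck_at(t1,hub), truck_at(t2,whs2)}
  through step 1 (drive(t1,whs2,hub)): drop {truck_at(t1,hub)}, keep {pkg_at(p1,hub), truck_at(t2,whs2)}, require {truck_at(t1,whs2)}
    → {pkg_at(p1,hub), truck_at(t1,whs2), truck_at(t2,whs2)}

== RESULT ==
["pkg_at(p1,hub)", "truck_at(t1,whs2)", "truck_at(t2,whs2)"]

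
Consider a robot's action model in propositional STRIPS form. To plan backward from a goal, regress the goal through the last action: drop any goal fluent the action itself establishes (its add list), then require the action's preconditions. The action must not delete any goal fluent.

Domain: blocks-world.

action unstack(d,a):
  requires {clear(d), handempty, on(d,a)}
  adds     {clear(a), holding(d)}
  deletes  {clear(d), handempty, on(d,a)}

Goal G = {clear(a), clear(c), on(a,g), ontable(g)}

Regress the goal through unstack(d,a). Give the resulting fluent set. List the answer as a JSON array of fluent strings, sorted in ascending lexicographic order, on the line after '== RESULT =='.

Regress:
  G ∩ del = {}  (empty — regression defined)
  G \ add = {clear(a), clear(c), on(a,g), ontable(g)} \ {clear(a), holding(d)} = {clear(c), on(a,g), ontable(g)}
  ∪ pre   = {clear(c), on(a,g), ontable(g)} ∪ {clear(d), handempty, on(d,a)}
          = {clear(c), clear(d), handempty, on(a,g), on(d,a), ontable(g)}

== RESULT ==
["clear(c)", "clear(d)", "handempty", "on(a,g)", "on(d,a)", "ontable(g)"]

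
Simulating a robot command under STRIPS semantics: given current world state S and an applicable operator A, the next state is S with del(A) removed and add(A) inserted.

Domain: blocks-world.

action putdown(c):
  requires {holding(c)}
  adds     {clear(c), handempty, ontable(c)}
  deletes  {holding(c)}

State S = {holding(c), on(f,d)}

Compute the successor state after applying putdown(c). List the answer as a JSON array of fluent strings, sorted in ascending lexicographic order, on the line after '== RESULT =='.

Compute (S \ del) ∪ add:
  pre ⊆ S: {holding(c)} ⊆ S  — applicable
  S \ del = {on(f,d)}
  ∪ add   = {clear(c), handempty, on(f,d), ontable(c)}

== RESULT ==
["clear(c)", "handempty", "on(f,d)", "ontable(c)"]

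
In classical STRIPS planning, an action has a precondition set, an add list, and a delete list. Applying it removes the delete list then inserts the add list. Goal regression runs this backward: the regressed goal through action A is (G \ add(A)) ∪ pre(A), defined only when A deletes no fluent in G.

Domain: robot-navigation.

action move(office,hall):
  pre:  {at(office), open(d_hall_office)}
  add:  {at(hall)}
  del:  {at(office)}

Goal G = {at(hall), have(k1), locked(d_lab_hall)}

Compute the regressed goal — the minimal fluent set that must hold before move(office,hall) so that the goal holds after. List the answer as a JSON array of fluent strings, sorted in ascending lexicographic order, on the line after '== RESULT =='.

Regress:
  G ∩ del = {}  (empty — regression defined)
  G \ add = {at(hall), have(k1), locked(d_lab_hall)} \ {at(hall)} = {have(k1), locked(d_lab_hall)}
  ∪ pre   = {have(k1), locked(d_lab_hall)} ∪ {at(office), open(d_hall_office)}
          = {at(office), have(k1), locked(d_lab_hall), open(d_hall_office)}

== RESULT ==
["at(office)", "have(k1)", "locked(d_lab_hall)", "open(d_hall_office)"]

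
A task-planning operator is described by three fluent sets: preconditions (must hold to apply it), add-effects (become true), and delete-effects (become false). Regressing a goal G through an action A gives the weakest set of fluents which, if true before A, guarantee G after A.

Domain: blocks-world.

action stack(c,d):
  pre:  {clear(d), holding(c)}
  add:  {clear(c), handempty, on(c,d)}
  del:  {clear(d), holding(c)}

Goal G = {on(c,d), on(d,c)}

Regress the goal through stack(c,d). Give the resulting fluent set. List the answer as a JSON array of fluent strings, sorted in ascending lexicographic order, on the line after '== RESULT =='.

Regress:
  G ∩ del = {}  (empty — regression defined)
  G \ add = {on(c,d), on(d,c)} \ {clear(c), handempty, on(c,d)} = {on(d,c)}
  ∪ pre   = {on(d,c)} ∪ {clear(d), holding(c)}
          = {clear(d), holding(c), on(d,c)}

== RESULT ==
["clear(d)", "holding(c)", "on(d,c)"]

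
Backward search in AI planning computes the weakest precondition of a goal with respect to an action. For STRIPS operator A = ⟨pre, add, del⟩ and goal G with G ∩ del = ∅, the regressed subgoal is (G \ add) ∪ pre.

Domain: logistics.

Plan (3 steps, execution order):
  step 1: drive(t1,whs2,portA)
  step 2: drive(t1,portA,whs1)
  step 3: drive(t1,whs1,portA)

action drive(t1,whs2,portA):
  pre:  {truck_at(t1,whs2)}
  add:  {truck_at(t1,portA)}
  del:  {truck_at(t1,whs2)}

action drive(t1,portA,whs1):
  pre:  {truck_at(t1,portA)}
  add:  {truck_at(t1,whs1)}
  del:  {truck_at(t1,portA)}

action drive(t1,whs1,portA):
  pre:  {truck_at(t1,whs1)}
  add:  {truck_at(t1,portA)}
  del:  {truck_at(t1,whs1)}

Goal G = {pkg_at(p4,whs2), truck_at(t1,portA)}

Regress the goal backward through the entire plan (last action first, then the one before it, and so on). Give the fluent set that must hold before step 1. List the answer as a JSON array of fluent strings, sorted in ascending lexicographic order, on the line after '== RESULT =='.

Work backward from the goal:
  through step 3 (drive(t1,whs1,portA)): drop {truck_at(t1,portA)}, keep {pkg_at(p4,whs2)}, require {truck_at(t1,whs1)}
    → {pkg_at(p4,whs2), truck_at(t1,whs1)}
  through step 2 (drive(t1,portA,whs1)): drop {truck_at(t1,whs1)}, keep {pkg_at(p4,whs2)}, require {truck_at(t1,portA)}
    → {pkg_at(p4,whs2), truck_at(t1,portA)}
  through step 1 (drive(t1,whs2,portA)): drop {truck_at(t1,portA)}, keep {pkg_at(p4,whs2)}, require {truck_at(t1,whs2)}
    → {pkg_at(p4,whs2), truck_at(t1,whs2)}

== RESULT ==
["pkg_at(p4,whs2)", "truck_at(t1,whs2)"]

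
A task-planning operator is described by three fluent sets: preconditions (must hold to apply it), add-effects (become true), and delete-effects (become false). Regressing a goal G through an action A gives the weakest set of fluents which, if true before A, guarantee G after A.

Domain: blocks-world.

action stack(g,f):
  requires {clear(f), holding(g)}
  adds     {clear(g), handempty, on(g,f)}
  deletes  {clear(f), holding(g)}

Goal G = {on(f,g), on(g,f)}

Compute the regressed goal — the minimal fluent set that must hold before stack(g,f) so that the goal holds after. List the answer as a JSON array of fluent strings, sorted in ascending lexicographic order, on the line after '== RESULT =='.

Compute (G \ add) ∪ pre:
  G ∩ del = {}  (empty — regression defined)
  G \ add = {on(f,g), on(g,f)} \ {clear(g), handempty, on(g,f)} = {on(f,g)}
  ∪ pre   = {on(f,g)} ∪ {clear(f), holding(g)}
          = {clear(f), holding(g), on(f,g)}

== RESULT ==
["clear(f)", "holding(g)", "on(f,g)"]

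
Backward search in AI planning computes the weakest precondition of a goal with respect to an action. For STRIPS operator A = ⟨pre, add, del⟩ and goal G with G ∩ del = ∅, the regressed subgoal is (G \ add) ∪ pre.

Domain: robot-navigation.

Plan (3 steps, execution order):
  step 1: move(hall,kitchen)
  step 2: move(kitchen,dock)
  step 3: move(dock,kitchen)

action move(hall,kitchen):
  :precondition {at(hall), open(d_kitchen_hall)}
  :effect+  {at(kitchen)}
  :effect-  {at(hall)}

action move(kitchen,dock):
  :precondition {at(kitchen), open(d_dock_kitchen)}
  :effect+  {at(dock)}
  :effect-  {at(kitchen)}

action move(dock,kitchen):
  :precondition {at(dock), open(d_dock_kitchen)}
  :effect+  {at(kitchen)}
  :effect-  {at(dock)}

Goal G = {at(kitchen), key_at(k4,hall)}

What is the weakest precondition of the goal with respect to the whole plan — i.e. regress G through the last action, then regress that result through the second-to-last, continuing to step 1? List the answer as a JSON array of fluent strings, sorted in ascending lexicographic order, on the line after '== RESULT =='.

Regress step by step:
  through step 3 (move(dock,kitchen)): drop {at(kitchen)}, keep {key_at(k4,hall)}, require {at(dock), open(d_dock_kitchen)}
    → {at(dock), key_at(k4,hall), open(d_dock_kitchen)}
  through step 2 (move(kitchen,dock)): drop {at(dock)}, keep {key_at(k4,hall), open(d_dock_kitchen)}, require {at(kitchen), open(d_dock_kitchen)}
    → {at(kitchen), key_at(k4,hall), open(d_dock_kitchen)}
  through step 1 (move(hall,kitchen)): drop {at(kitchen)}, keep {key_at(k4,hall), open(d_dock_kitchen)}, require {at(hall), open(d_kitchen_hall)}
    → {at(hall), key_at(k4,hall), open(d_dock_kitchen), open(d_kitchen_hall)}

== RESULT ==
["at(hall)", "key_at(k4,hall)", "open(d_dock_kitchen)", "open(d_kitchen_hall)"]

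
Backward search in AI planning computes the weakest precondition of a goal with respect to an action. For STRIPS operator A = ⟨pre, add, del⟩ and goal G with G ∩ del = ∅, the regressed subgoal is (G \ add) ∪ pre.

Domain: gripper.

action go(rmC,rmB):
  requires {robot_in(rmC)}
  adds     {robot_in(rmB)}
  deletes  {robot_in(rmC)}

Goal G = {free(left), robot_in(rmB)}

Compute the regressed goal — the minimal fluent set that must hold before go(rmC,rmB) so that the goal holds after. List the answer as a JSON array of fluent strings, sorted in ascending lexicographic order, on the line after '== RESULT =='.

Regress:
  G ∩ del = {}  (empty — regression defined)
  G \ add = {free(left), robot_in(rmB)} \ {robot_in(rmB)} = {free(left)}
  ∪ pre   = {free(left)} ∪ {robot_in(rmC)}
          = {free(left), robot_in(rmC)}

== RESULT ==
["free(left)", "robot_in(rmC)"]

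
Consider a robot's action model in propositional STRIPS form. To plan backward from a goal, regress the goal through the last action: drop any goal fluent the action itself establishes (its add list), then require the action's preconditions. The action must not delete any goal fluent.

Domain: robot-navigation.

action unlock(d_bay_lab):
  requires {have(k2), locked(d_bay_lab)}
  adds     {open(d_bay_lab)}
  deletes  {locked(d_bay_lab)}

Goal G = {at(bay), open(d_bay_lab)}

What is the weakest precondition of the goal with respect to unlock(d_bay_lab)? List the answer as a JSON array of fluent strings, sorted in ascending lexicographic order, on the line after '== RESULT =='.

Regress:
  G ∩ del = {}  (empty — regression defined)
  G \ add = {at(bay), open(d_bay_lab)} \ {open(d_bay_lab)} = {at(bay)}
  ∪ pre   = {at(bay)} ∪ {have(k2), locked(d_bay_lab)}
          = {at(bay), have(k2), locked(d_bay_lab)}

== RESULT ==
["at(bay)", "have(k2)", "locked(d_bay_lab)"]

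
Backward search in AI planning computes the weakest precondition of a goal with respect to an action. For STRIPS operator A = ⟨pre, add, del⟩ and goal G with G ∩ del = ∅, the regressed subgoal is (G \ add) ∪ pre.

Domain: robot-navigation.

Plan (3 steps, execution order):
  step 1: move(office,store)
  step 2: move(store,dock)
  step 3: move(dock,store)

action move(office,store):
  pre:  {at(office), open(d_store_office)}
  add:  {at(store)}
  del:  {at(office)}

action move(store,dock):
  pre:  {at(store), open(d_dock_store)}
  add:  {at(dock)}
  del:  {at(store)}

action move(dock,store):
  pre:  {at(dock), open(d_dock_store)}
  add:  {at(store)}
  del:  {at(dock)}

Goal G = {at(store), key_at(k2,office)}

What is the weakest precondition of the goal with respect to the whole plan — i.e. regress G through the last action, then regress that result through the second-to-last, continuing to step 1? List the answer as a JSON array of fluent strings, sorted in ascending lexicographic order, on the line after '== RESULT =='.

Work backward from the goal:
  through step 3 (move(dock,store)): drop {at(store)}, keep {key_at(k2,office)}, require {at(dock), open(d_dock_store)}
    → {at(dock), key_at(k2,office), open(d_dock_store)}
  through step 2 (move(store,dock)): drop {at(dock)}, keep {key_at(k2,office), open(d_dock_store)}, require {at(store), open(d_dock_store)}
    → {at(store), key_at(k2,office), open(d_dock_store)}
  through step 1 (move(office,store)): drop {at(store)}, keep {key_at(k2,office), open(d_dock_store)}, require {at(office), open(d_store_office)}
    → {at(office), key_at(k2,office), open(d_dock_store), open(d_store_office)}

== RESULT ==
["at(office)", "key_at(k2,office)", "open(d_dock_store)", "open(d_store_office)"]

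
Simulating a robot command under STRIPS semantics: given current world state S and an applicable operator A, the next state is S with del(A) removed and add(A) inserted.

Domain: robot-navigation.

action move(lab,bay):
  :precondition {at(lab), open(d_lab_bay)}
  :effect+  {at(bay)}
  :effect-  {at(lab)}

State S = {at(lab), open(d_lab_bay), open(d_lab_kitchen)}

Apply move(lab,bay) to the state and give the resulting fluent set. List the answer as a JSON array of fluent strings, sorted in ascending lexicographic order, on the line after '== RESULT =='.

Compute (S \ del) ∪ add:
  pre ⊆ S: {at(lab), open(d_lab_bay)} ⊆ S  — applicable
  S \ del = {open(d_lab_bay), open(d_lab_kitchen)}
  ∪ add   = {at(bay), open(d_lab_bay), open(d_lab_kitchen)}

== RESULT ==
["at(bay)", "open(d_lab_bay)", "open(d_lab_kitchen)"]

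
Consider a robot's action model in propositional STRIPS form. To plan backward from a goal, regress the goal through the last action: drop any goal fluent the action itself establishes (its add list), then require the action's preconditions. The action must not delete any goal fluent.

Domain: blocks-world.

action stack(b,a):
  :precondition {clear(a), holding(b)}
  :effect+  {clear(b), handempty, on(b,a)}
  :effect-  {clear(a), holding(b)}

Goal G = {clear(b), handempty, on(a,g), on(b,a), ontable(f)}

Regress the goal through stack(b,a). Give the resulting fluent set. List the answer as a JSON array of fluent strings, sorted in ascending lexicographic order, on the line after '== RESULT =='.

Compute (G \ add) ∪ pre:
  G ∩ del = {}  (empty — regression defined)
  G \ add = {clear(b), handempty, on(a,g), on(b,a), ontable(f)} \ {clear(b), handempty, on(b,a)} = {on(a,g), ontable(f)}
  ∪ pre   = {on(a,g), ontable(f)} ∪ {clear(a), holding(b)}
          = {clear(a), holding(b), on(a,g), ontable(f)}

== RESULT ==
["clear(a)", "holding(b)", "on(a,g)", "ontable(f)"]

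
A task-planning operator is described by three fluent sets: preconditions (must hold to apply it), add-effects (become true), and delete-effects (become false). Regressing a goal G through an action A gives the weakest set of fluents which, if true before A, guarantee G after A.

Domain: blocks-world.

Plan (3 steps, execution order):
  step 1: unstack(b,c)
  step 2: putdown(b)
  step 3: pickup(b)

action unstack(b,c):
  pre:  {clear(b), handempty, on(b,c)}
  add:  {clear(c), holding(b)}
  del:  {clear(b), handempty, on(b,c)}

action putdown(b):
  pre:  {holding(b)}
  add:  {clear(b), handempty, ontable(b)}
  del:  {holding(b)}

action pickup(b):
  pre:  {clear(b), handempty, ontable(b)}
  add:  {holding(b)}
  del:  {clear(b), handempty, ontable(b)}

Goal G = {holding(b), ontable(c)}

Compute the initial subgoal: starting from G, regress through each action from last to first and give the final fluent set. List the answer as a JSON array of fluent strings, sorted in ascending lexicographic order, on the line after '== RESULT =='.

Regress step by step:
  through step 3 (pickup(b)): drop {holding(b)}, keep {ontable(c)}, require {clear(b), handempty, ontable(b)}
    → {clear(b), handempty, ontable(b), ontable(c)}
  through step 2 (putdown(b)): drop {clear(b), handempty, ontable(b)}, keep {ontable(c)}, require {holding(b)}
    → {holding(b), ontable(c)}
  through step 1 (unstack(b,c)): drop {holding(b)}, keep {ontable(c)}, require {clear(b), handempty, on(b,c)}
    → {clear(b), handempty, on(b,c), ontable(c)}

== RESULT ==
["clear(b)", "handempty", "on(b,c)", "ontable(c)"]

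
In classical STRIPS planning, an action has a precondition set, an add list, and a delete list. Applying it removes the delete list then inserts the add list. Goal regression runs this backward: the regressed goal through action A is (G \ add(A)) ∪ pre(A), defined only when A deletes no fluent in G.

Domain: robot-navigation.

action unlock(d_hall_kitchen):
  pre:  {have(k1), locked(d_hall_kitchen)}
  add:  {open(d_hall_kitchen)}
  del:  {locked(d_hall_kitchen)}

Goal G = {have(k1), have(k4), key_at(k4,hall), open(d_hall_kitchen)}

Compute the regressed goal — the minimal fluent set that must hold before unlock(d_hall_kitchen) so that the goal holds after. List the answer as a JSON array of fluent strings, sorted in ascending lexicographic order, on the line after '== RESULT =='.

Compute (G \ add) ∪ pre:
  G ∩ del = {}  (empty — regression defined)
  G \ add = {have(k1), have(k4), key_at(k4,hall), open(d_hall_kitchen)} \ {open(d_hall_kitchen)} = {have(k1), have(k4), key_at(k4,hall)}
  ∪ pre   = {have(k1), have(k4), key_at(k4,hall)} ∪ {have(k1), locked(d_hall_kitchen)}
          = {have(k1), have(k4), key_at(k4,hall), locked(d_hall_kitchen)}

== RESULT ==
["have(k1)", "have(k4)", "key_at(k4,hall)", "locked(d_hall_kitchen)"]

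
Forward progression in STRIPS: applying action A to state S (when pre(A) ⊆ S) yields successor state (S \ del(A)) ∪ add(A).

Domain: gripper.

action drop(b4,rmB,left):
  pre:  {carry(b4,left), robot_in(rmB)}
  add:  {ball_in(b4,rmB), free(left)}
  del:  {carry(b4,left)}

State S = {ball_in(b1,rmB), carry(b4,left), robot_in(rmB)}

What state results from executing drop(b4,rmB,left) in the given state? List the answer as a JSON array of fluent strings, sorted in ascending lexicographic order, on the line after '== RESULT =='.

Compute (S \ del) ∪ add:
  pre ⊆ S: {carry(b4,left), robot_in(rmB)} ⊆ S  — applicable
  S \ del = {ball_in(b1,rmB), robot_in(rmB)}
  ∪ add   = {ball_in(b1,rmB), ball_in(b4,rmB), free(left), robot_in(rmB)}

== RESULT ==
["ball_in(b1,rmB)", "ball_in(b4,rmB)", "free(left)", "robot_in(rmB)"]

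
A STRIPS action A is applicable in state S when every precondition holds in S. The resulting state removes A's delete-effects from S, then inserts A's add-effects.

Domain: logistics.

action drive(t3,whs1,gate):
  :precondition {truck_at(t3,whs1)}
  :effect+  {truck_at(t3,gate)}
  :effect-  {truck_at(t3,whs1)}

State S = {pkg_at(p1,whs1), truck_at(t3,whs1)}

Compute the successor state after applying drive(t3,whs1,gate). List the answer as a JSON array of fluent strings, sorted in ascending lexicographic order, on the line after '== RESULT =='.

Compute (S \ del) ∪ add:
  pre ⊆ S: {truck_at(t3,whs1)} ⊆ S  — applicable
  S \ del = {pkg_at(p1,whs1)}
  ∪ add   = {pkg_at(p1,whs1), truck_at(t3,gate)}

== RESULT ==
["pkg_at(p1,whs1)", "truck_at(t3,gate)"]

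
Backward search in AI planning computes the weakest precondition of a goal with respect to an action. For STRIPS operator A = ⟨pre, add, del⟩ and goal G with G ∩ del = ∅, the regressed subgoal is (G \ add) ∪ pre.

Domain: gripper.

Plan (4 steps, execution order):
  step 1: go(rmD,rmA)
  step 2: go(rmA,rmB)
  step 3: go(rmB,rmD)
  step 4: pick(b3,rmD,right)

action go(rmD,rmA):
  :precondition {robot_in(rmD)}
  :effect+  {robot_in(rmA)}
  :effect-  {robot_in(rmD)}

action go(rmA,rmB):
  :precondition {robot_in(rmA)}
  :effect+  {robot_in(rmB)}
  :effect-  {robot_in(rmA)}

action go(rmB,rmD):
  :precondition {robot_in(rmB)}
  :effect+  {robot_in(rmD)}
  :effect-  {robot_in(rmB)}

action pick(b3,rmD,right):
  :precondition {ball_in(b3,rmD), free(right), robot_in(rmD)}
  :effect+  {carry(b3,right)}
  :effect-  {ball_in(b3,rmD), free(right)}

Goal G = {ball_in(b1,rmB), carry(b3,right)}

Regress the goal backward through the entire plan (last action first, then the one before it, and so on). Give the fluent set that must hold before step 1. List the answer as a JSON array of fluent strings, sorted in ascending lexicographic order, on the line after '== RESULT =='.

Regress step by step:
  through step 4 (pick(b3,rmD,right)): drop {carry(b3,right)}, keep {ball_in(b1,rmB)}, require {ball_in(b3,rmD), free(right), robot_in(rmD)}
    → {ball_in(b1,rmB), ball_in(b3,rmD), free(right), robot_in(rmD)}
  through step 3 (go(rmB,rmD)): drop {robot_in(rmD)}, keep {ball_in(b1,rmB), ball_in(b3,rmD), free(right)}, require {robot_in(rmB)}
    → {ball_in(b1,rmB), ball_in(b3,rmD), free(right), robot_in(rmB)}
  through step 2 (go(rmA,rmB)): drop {robot_in(rmB)}, keep {ball_in(b1,rmB), ball_in(b3,rmD), free(right)}, require {robot_in(rmA)}
    → {ball_in(b1,rmB), ball_in(b3,rmD), free(right), robot_in(rmA)}
  through step 1 (go(rmD,rmA)): drop {robot_in(rmA)}, keep {ball_in(b1,rmB), ball_in(b3,rmD), free(right)}, require {robot_in(rmD)}
    → {ball_in(b1,rmB), ball_in(b3,rmD), free(right), robot_in(rmD)}

== RESULT ==
["ball_in(b1,rmB)", "ball_in(b3,rmD)", "free(right)", "robot_in(rmD)"]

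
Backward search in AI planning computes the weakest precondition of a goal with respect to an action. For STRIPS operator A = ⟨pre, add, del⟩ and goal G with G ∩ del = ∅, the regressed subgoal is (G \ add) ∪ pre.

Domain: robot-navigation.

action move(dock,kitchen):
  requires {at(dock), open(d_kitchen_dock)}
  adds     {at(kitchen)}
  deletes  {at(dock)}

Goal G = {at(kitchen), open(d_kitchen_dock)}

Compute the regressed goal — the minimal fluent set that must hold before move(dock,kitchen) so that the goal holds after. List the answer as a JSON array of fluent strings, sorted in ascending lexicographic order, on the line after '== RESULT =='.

Regress:
  G ∩ del = {}  (empty — regression defined)
  G \ add = {at(kitchen), open(d_kitchen_dock)} \ {at(kitchen)} = {open(d_kitchen_dock)}
  ∪ pre   = {open(d_kitchen_dock)} ∪ {at(dock), open(d_kitchen_dock)}
          = {at(dock), open(d_kitchen_dock)}

== RESULT ==
["at(dock)", "open(d_kitchen_dock)"]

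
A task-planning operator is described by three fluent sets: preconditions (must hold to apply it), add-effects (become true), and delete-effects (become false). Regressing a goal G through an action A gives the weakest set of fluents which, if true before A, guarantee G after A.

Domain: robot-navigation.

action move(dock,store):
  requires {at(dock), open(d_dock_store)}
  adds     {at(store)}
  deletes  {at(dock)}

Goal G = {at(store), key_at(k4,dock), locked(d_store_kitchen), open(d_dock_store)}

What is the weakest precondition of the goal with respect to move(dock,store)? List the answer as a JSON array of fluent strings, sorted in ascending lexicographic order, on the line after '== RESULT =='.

Compute (G \ add) ∪ pre:
  G ∩ del = {}  (empty — regression defined)
  G \ add = {at(store), key_at(k4,dock), locked(d_store_kitchen), open(d_dock_store)} \ {at(store)} = {key_at(k4,dock), locked(d_store_kitchen), open(d_dock_store)}
  ∪ pre   = {key_at(k4,dock), locked(d_store_kitchen), open(d_dock_store)} ∪ {at(dock), open(d_dock_store)}
          = {at(dock), key_at(k4,dock), locked(d_store_kitchen), open(d_dock_store)}

== RESULT ==
["at(dock)", "key_at(k4,dock)", "locked(d_store_kitchen)", "open(d_dock_store)"]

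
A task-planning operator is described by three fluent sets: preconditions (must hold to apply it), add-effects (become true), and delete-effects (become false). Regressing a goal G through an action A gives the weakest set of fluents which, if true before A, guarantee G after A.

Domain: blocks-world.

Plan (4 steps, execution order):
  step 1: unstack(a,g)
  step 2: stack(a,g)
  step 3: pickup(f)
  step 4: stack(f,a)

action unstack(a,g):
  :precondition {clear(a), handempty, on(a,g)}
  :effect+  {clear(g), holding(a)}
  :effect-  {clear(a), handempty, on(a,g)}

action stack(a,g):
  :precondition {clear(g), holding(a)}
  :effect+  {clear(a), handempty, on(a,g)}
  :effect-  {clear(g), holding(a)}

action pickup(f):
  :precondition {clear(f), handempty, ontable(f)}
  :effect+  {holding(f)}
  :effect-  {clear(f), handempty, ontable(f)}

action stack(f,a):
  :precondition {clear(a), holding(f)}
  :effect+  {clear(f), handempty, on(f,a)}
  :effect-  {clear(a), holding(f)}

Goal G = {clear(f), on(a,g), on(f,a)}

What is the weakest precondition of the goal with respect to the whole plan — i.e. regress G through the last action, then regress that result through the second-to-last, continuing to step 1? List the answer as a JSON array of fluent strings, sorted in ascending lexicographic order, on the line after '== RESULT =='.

Work backward from the goal:
  through step 4 (stack(f,a)): drop {clear(f), on(f,a)}, keep {on(a,g)}, require {clear(a), holding(f)}
    → {clear(a), holding(f), on(a,g)}
  through step 3 (pickup(f)): drop {holding(f)}, keep {clear(a), on(a,g)}, require {clear(f), handempty, ontable(f)}
    → {clear(a), clear(f), handempty, on(a,g), ontable(f)}
  through step 2 (stack(a,g)): drop {clear(a), handempty, on(a,g)}, keep {clear(f), ontable(f)}, require {clear(g), holding(a)}
    → {clear(f), clear(g), holding(a), ontable(f)}
  through step 1 (unstack(a,g)): drop {clear(g), holding(a)}, keep {clear(f), ontable(f)}, require {clear(a), handempty, on(a,g)}
    → {clear(a), clear(f), handempty, on(a,g), ontable(f)}

== RESULT ==
["clear(a)", "clear(f)", "handempty", "on(a,g)", "ontable(f)"]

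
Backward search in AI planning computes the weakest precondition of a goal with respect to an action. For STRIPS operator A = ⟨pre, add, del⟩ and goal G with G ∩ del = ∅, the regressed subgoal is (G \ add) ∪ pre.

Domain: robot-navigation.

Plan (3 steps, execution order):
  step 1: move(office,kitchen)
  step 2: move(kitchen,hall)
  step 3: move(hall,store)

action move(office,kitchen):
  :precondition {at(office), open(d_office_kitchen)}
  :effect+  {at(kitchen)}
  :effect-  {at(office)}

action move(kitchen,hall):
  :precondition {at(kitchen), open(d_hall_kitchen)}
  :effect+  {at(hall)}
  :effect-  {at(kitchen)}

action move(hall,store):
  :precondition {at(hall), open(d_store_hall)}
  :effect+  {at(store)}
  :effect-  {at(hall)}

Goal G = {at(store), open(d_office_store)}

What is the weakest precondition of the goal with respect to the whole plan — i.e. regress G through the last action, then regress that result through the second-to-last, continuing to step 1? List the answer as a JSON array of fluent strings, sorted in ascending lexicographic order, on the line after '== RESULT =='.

Regress step by step:
  through step 3 (move(hall,store)): drop {at(store)}, keep {open(d_office_store)}, require {at(hall), open(d_store_hall)}
    → {at(hall), open(d_office_store), open(d_store_hall)}
  through step 2 (move(kitchen,hall)): drop {at(hall)}, keep {open(d_office_store), open(d_store_hall)}, require {at(kitchen), open(d_hall_kitchen)}
    → {at(kitchen), open(d_hall_kitchen), open(d_office_store), open(d_store_hall)}
  through step 1 (move(office,kitchen)): drop {at(kitchen)}, keep {open(d_hall_kitchen), open(d_office_store), open(d_store_hall)}, require {at(office), open(d_office_kitchen)}
    → {at(office), open(d_hall_kitchen), open(d_office_kitchen), open(d_office_store), open(d_store_hall)}

== RESULT ==
["at(office)", "open(d_hall_kitchen)", "open(d_office_kitchen)", "open(d_office_store)", "open(d_store_hall)"]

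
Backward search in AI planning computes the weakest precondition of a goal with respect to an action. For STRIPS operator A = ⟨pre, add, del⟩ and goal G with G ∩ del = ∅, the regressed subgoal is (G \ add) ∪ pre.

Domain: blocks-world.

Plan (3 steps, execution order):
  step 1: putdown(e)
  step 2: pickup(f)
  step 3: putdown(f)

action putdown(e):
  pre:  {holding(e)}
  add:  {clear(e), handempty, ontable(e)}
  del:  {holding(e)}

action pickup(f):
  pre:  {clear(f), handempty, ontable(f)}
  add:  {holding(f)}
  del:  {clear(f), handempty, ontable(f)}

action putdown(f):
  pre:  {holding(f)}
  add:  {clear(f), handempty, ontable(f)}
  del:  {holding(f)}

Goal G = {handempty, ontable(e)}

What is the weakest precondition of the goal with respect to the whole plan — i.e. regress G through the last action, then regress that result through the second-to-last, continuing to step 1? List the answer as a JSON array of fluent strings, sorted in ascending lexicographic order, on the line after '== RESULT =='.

Work backward from the goal:
  through step 3 (putdown(f)): drop {handempty}, keep {ontable(e)}, require {holding(f)}
    → {holding(f), ontable(e)}
  through step 2 (pickup(f)): drop {holding(f)}, keep {ontable(e)}, require {clear(f), handempty, ontable(f)}
    → {clear(f), handempty, ontable(e), ontable(f)}
  through step 1 (putdown(e)): drop {handempty, ontable(e)}, keep {clear(f), ontable(f)}, require {holding(e)}
    → {clear(f), holding(e), ontable(f)}

== RESULT ==
["clear(f)", "holding(e)", "ontable(f)"]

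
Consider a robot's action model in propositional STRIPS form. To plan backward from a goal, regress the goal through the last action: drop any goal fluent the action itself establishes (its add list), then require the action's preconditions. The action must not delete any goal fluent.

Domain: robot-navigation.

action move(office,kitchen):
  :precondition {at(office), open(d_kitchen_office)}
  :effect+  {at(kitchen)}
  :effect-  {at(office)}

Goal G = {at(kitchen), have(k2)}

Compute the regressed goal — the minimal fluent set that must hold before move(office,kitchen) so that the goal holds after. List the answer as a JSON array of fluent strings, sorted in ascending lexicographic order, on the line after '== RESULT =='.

Regress:
  G ∩ del = {}  (empty — regression defined)
  G \ add = {at(kitchen), have(k2)} \ {at(kitchen)} = {have(k2)}
  ∪ pre   = {have(k2)} ∪ {at(office), open(d_kitchen_office)}
          = {at(office), have(k2), open(d_kitchen_office)}

== RESULT ==
["at(office)", "have(k2)", "open(d_kitchen_office)"]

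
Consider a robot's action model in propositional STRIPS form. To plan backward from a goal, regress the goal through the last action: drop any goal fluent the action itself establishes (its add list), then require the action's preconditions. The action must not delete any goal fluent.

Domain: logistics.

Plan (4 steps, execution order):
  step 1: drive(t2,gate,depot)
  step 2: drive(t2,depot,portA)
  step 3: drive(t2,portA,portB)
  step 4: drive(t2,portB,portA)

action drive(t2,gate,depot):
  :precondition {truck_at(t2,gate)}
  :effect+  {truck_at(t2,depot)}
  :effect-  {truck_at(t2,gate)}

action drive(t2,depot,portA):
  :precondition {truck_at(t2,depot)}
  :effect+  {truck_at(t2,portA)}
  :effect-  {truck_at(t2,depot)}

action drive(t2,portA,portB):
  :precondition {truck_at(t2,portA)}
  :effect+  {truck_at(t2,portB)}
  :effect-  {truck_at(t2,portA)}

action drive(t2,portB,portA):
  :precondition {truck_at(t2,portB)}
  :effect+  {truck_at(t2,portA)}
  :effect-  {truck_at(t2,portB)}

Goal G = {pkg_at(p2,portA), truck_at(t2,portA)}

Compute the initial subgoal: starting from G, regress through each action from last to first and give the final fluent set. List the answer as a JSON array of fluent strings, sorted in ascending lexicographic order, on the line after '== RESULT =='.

Work backward from the goal:
  through step 4 (drive(t2,portB,portA)): drop {truck_at(t2,portA)}, keep {pkg_at(p2,portA)}, require {truck_at(t2,portB)}
    → {pkg_at(p2,portA), truck_at(t2,portB)}
  through step 3 (drive(t2,portA,portB)): drop {truck_at(t2,portB)}, keep {pkg_at(p2,portA)}, require {truck_at(t2,portA)}
    → {pkg_at(p2,portA), truck_at(t2,portA)}
  through step 2 (drive(t2,depot,portA)): drop {truck_at(t2,portA)}, keep {pkg_at(p2,portA)}, require {truck_at(t2,depot)}
    → {pkg_at(p2,portA), truck_at(t2,depot)}
  through step 1 (drive(t2,gate,depot)): drop {truck_at(t2,depot)}, keep {pkg_at(p2,portA)}, require {truck_at(t2,gate)}
    → {pkg_at(p2,portA), truck_at(t2,gate)}

== RESULT ==
["pkg_at(p2,portA)", "truck_at(t2,gate)"]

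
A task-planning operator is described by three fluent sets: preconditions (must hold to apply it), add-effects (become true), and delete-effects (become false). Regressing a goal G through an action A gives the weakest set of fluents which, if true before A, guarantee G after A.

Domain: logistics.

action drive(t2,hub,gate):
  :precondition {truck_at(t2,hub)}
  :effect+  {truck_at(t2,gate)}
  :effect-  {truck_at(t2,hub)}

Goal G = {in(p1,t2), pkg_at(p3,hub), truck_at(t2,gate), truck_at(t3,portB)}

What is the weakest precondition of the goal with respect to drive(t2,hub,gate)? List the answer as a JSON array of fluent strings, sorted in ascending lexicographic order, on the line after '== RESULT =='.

Regress:
  G ∩ del = {}  (empty — regression defined)
  G \ add = {in(p1,t2), pkg_at(p3,hub), truck_at(t2,gate), truck_at(t3,portB)} \ {truck_at(t2,gate)} = {in(p1,t2), pkg_at(p3,hub), truck_at(t3,portB)}
  ∪ pre   = {in(p1,t2), pkg_at(p3,hub), truck_at(t3,portB)} ∪ {truck_at(t2,hub)}
          = {in(p1,t2), pkg_at(p3,hub), truck_at(t2,hub), truck_at(t3,portB)}

== RESULT ==
["in(p1,t2)", "pkg_at(p3,hub)", "truck_at(t2,hub)", "truck_at(t3,portB)"]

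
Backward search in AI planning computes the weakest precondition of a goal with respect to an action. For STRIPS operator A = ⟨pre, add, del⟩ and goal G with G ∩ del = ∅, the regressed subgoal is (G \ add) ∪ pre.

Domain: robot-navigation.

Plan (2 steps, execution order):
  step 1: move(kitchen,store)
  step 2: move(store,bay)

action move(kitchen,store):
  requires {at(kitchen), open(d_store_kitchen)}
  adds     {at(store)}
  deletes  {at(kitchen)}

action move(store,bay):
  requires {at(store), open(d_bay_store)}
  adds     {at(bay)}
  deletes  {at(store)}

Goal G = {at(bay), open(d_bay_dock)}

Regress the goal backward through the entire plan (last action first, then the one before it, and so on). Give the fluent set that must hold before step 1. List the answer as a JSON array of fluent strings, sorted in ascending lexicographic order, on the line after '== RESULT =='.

Work backward from the goal:
  through step 2 (move(store,bay)): drop {at(bay)}, keep {open(d_bay_dock)}, require {at(store), open(d_bay_store)}
    → {at(store), open(d_bay_dock), open(d_bay_store)}
  through step 1 (move(kitchen,store)): drop {at(store)}, keep {open(d_bay_dock), open(d_bay_store)}, require {at(kitchen), open(d_store_kitchen)}
    → {at(kitchen), open(d_bay_dock), open(d_bay_store), open(d_store_kitchen)}

== RESULT ==
["at(kitchen)", "open(d_bay_dock)", "open(d_bay_store)", "open(d_store_kitchen)"]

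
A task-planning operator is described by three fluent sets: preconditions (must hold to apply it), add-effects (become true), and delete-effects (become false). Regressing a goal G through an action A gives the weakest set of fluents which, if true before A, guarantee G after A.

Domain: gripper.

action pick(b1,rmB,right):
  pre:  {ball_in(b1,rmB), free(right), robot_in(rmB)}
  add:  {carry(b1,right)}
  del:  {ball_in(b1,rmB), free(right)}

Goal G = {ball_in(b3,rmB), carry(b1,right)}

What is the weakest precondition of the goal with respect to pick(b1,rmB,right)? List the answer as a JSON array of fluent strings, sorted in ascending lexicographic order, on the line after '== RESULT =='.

Compute (G \ add) ∪ pre:
  G ∩ del = {}  (empty — regression defined)
  G \ add = {ball_in(b3,rmB), carry(b1,right)} \ {carry(b1,right)} = {ball_in(b3,rmB)}
  ∪ pre   = {ball_in(b3,rmB)} ∪ {ball_in(b1,rmB), free(right), robot_in(rmB)}
          = {ball_in(b1,rmB), ball_in(b3,rmB), free(right), robot_in(rmB)}

== RESULT ==
["ball_in(b1,rmB)", "ball_in(b3,rmB)", "free(right)", "robot_in(rmB)"]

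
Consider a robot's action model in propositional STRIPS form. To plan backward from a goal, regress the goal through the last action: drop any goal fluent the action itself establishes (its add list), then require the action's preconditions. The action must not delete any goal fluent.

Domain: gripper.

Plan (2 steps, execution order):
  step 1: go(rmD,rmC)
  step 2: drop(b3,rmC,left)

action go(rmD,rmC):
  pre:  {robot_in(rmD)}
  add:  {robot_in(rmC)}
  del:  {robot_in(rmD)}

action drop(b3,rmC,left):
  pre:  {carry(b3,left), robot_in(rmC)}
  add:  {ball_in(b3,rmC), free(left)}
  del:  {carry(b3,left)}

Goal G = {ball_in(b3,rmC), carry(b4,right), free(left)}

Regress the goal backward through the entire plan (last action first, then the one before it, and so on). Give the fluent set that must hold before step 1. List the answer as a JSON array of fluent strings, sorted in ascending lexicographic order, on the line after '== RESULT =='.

Work backward from the goal:
  through step 2 (drop(b3,rmC,left)): drop {ball_in(b3,rmC), free(left)}, keep {carry(b4,right)}, require {carry(b3,left), robot_in(rmC)}
    → {carry(b3,left), carry(b4,right), robot_in(rmC)}
  through step 1 (go(rmD,rmC)): drop {robot_in(rmC)}, keep {carry(b3,left), carry(b4,right)}, require {robot_in(rmD)}
    → {carry(b3,left), carry(b4,right), robot_in(rmD)}

== RESULT ==
["carry(b3,left)", "carry(b4,right)", "robot_in(rmD)"]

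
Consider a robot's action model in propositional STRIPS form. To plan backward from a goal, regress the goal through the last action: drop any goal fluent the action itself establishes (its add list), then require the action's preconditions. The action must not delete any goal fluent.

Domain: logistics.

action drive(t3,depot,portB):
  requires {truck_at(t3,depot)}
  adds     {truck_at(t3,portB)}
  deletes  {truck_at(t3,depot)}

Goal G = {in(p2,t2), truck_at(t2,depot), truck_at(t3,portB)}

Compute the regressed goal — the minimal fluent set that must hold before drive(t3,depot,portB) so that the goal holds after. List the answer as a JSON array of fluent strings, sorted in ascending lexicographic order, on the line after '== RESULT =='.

Compute (G \ add) ∪ pre:
  G ∩ del = {}  (empty — regression defined)
  G \ add = {in(p2,t2), truck_at(t2,depot), truck_at(t3,portB)} \ {truck_at(t3,portB)} = {in(p2,t2), truck_at(t2,depot)}
  ∪ pre   = {in(p2,t2), truck_at(t2,depot)} ∪ {truck_at(t3,depot)}
          = {in(p2,t2), truck_at(t2,depot), truck_at(t3,depot)}

== RESULT ==
["in(p2,t2)", "truck_at(t2,depot)", "truck_at(t3,depot)"]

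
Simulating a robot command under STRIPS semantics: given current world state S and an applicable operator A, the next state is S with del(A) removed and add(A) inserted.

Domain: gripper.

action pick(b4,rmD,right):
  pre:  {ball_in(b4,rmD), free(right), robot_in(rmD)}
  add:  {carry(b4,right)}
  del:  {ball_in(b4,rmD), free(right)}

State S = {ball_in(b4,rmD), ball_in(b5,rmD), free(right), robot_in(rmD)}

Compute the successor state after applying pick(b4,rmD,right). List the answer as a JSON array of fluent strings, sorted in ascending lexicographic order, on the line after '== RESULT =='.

Progress:
  pre ⊆ S: {ball_in(b4,rmD), free(right), robot_in(rmD)} ⊆ S  — applicable
  S \ del = {ball_in(b5,rmD), robot_in(rmD)}
  ∪ add   = {ball_in(b5,rmD), carry(b4,right), robot_in(rmD)}

== RESULT ==
["ball_in(b5,rmD)", "carry(b4,right)", "robot_in(rmD)"]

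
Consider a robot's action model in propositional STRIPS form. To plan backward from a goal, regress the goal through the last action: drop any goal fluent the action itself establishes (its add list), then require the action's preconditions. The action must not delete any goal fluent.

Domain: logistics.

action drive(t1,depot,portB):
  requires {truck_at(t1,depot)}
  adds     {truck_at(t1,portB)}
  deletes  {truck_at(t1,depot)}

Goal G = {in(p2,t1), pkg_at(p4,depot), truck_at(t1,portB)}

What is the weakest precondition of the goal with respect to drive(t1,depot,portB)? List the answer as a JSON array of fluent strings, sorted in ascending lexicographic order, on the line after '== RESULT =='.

Regress:
  G ∩ del = {}  (empty — regression defined)
  G \ add = {in(p2,t1), pkg_at(p4,depot), truck_at(t1,portB)} \ {truck_at(t1,portB)} = {in(p2,t1), pkg_at(p4,depot)}
  ∪ pre   = {in(p2,t1), pkg_at(p4,depot)} ∪ {truck_at(t1,depot)}
          = {in(p2,t1), pkg_at(p4,depot), truck_at(t1,depot)}

== RESULT ==
["in(p2,t1)", "pkg_at(p4,depot)", "truck_at(t1,depot)"]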